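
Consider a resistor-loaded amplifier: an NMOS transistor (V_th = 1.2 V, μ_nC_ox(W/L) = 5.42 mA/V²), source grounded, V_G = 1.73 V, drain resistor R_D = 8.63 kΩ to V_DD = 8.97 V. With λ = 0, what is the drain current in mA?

I_D = 0.761 mA

V_GS = V_G = 1.73 V, so V_ov = 1.73 − 1.2 = 0.53 V.
Assume saturation: I_D = ½ k_n V_ov² = 0.5 × 5.42 × 0.53² = 0.761 mA, giving V_DS = V_DD − I_D R_D = 8.97 − 0.761 × 8.63 = 2.4 V.
V_DS = 2.4 V ≥ V_ov = 0.53 V, confirming saturation.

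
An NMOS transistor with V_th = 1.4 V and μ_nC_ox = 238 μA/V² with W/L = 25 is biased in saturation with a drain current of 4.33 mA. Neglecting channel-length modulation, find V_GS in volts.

V_GS = 2.61 V

k_n = μ_nC_ox · (W/L) = 5.95 mA/V².
In saturation I_D = ½ k_n (V_GS − V_th)², so V_GS − V_th = √(2 I_D / k_n) = √(2 × 4.33 / 5.95) = 1.21 V.
V_GS = 1.4 + 1.21 = 2.61 V.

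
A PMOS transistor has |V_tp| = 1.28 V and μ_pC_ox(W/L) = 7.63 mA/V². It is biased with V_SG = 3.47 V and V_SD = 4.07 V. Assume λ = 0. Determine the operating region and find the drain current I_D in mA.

Saturation; I_D = 18.3 mA

V_ov = V_SG − |V_tp| = 3.47 − 1.28 = 2.19 V.
Since V_SD = 4.07 V ≥ V_ov = 2.19 V, the device is in saturation.
I_D = ½ k_p V_ov² = 0.5 × 7.63 × 2.19² = 18.3 mA.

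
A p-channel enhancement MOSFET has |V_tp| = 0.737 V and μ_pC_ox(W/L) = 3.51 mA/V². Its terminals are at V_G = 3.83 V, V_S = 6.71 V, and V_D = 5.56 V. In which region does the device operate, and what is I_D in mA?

Triode; I_D = 6.33 mA

V_SG = V_S − V_G = 6.71 − 3.83 = 2.88 V; V_SD = V_S − V_D = 6.71 − 5.56 = 1.15 V.
V_ov = V_SG − |V_tp| = 2.88 − 0.737 = 2.14 V.
Since V_SD = 1.15 V < V_ov = 2.14 V, the device is in the triode region.
I_D = k_p [V_ov · V_SD − ½ V_SD²] = 3.51 × [2.14 × 1.15 − 0.5 × 1.15²] = 6.33 mA.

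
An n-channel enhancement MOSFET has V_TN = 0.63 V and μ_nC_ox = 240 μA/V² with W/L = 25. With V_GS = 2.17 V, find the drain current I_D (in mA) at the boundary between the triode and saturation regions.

At the boundary V_DS = V_ov = V_GS − V_TN = 2.17 − 0.63 = 1.54 V.
k_n = μ_nC_ox · (W/L) = 6 mA/V².
I_D = ½ k_n V_ov² = 0.5 × 6 × 1.54² = 7.11 mA.

I_D = 7.11 mA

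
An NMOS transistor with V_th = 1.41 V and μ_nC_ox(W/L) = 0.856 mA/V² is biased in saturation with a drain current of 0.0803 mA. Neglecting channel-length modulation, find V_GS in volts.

V_GS = 1.84 V

In saturation I_D = ½ k_n (V_GS − V_th)², so V_GS − V_th = √(2 I_D / k_n) = √(2 × 0.0803 / 0.856) = 0.433 V.
V_GS = 1.41 + 0.433 = 1.84 V.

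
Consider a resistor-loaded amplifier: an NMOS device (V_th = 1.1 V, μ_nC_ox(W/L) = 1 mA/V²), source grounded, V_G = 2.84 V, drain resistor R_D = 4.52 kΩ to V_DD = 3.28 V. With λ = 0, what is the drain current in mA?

V_GS = V_G = 2.84 V, so V_ov = 2.84 − 1.1 = 1.74 V.
Assume saturation: I_D = ½ k_n V_ov² = 0.5 × 1 × 1.74² = 1.51 mA, giving V_DS = V_DD − I_D R_D = 3.28 − 1.51 × 4.52 = -3.56 V.
But -3.56 V < V_ov = 1.74 V, so the device is actually in triode.
In triode I_D = k_n[V_ov V_DS − ½ V_DS²] and I_D = (V_DD − V_DS)/R_D. Equating: 2.26 V_DS² − 8.865 V_DS + 3.28 = 0, giving V_DS = 0.414 V (the root below V_ov).
I_D = (3.28 − 0.414) / 4.52 = 0.634 mA.

I_D = 0.634 mA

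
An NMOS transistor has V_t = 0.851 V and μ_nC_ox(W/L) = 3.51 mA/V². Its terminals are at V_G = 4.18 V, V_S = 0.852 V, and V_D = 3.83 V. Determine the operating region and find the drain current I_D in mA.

V_GS = V_G − V_S = 4.18 − 0.852 = 3.33 V; V_DS = V_D − V_S = 3.83 − 0.852 = 2.98 V.
V_ov = V_GS − V_t = 3.33 − 0.851 = 2.48 V.
Since V_DS = 2.98 V ≥ V_ov = 2.48 V, the device is in saturation.
I_D = ½ k_n V_ov² = 0.5 × 3.51 × 2.48² = 10.8 mA.

Saturation; I_D = 10.8 mA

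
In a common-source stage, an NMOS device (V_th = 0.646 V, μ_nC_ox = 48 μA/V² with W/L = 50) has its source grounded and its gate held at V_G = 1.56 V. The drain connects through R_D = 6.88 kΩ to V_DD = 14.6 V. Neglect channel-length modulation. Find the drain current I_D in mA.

I_D = 1.00 mA

V_GS = V_G = 1.56 V, so V_ov = 1.56 − 0.646 = 0.914 V.
k_n = μ_nC_ox · (W/L) = 2.4 mA/V².
Assume saturation: I_D = ½ k_n V_ov² = 0.5 × 2.4 × 0.914² = 1 mA, giving V_DS = V_DD − I_D R_D = 14.6 − 1 × 6.88 = 7.7 V.
V_DS = 7.7 V ≥ V_ov = 0.914 V, confirming saturation.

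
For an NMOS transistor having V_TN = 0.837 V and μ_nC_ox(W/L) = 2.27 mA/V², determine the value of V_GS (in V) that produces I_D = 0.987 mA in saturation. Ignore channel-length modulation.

In saturation I_D = ½ k_n (V_GS − V_TN)², so V_GS − V_TN = √(2 I_D / k_n) = √(2 × 0.987 / 2.27) = 0.933 V.
V_GS = 0.837 + 0.933 = 1.77 V.

V_GS = 1.77 V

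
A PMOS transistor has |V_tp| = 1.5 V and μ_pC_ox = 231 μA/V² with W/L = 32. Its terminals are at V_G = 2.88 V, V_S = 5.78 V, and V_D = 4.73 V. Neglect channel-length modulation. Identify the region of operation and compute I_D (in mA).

Triode; I_D = 6.79 mA

V_SG = V_S − V_G = 5.78 − 2.88 = 2.9 V; V_SD = V_S − V_D = 5.78 − 4.73 = 1.05 V.
k_p = μ_pC_ox · (W/L) = 7.392 mA/V².
V_ov = V_SG − |V_tp| = 2.9 − 1.5 = 1.4 V.
Since V_SD = 1.05 V < V_ov = 1.4 V, the device is in the triode region.
I_D = k_p [V_ov · V_SD − ½ V_SD²] = 7.392 × [1.4 × 1.05 − 0.5 × 1.05²] = 6.79 mA.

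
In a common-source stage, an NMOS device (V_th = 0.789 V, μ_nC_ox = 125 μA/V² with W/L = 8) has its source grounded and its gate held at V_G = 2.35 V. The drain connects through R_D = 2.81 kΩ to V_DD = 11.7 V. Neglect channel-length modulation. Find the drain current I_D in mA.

I_D = 1.22 mA

V_GS = V_G = 2.35 V, so V_ov = 2.35 − 0.789 = 1.56 V.
k_n = μ_nC_ox · (W/L) = 1 mA/V².
Assume saturation: I_D = ½ k_n V_ov² = 0.5 × 1 × 1.56² = 1.22 mA, giving V_DS = V_DD − I_D R_D = 11.7 − 1.22 × 2.81 = 8.28 V.
V_DS = 8.28 V ≥ V_ov = 1.56 V, confirming saturation.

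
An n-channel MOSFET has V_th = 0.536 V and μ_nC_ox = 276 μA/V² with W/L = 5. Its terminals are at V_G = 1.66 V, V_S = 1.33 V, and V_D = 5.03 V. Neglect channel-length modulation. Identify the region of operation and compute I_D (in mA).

Cutoff; I_D = 0 mA

V_GS = V_G − V_S = 1.66 − 1.33 = 0.33 V; V_DS = V_D − V_S = 5.03 − 1.33 = 3.7 V.
V_GS = 0.33 V < V_th = 0.536 V, so the transistor is in cutoff.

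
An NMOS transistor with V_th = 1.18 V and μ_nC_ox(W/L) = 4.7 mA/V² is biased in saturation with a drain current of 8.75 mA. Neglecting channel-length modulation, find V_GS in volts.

In saturation I_D = ½ k_n (V_GS − V_th)², so V_GS − V_th = √(2 I_D / k_n) = √(2 × 8.75 / 4.7) = 1.93 V.
V_GS = 1.18 + 1.93 = 3.11 V.

V_GS = 3.11 V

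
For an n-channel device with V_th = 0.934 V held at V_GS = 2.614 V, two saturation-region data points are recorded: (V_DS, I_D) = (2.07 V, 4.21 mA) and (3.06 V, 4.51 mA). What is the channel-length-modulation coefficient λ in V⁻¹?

λ = 0.0846 V⁻¹

With V_GS fixed, I_D ∝ (1 + λ V_DS) in saturation, so I_D2/I_D1 = (1 + λ V_DS2)/(1 + λ V_DS1).
4.51/4.21 = 1.071 = (1 + 3.06 λ)/(1 + 2.07 λ).
Solving: λ (I_D1 V_DS2 − I_D2 V_DS1) = I_D2 − I_D1, so λ = (4.51 − 4.21) / (4.21 × 3.06 − 4.51 × 2.07) = 0.3 / 3.55 = 0.0846 V⁻¹.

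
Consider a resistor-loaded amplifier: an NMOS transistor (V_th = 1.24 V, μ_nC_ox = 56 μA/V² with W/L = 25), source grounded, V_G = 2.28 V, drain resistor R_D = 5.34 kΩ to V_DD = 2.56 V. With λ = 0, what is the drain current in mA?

I_D = 0.415 mA

V_GS = V_G = 2.28 V, so V_ov = 2.28 − 1.24 = 1.04 V.
k_n = μ_nC_ox · (W/L) = 1.4 mA/V².
Assume saturation: I_D = ½ k_n V_ov² = 0.5 × 1.4 × 1.04² = 0.757 mA, giving V_DS = V_DD − I_D R_D = 2.56 − 0.757 × 5.34 = -1.48 V.
But -1.48 V < V_ov = 1.04 V, so the device is actually in triode.
In triode I_D = k_n[V_ov V_DS − ½ V_DS²] and I_D = (V_DD − V_DS)/R_D. Equating: 3.74 V_DS² − 8.775 V_DS + 2.56 = 0, giving V_DS = 0.341 V (the root below V_ov).
I_D = (2.56 − 0.341) / 5.34 = 0.415 mA.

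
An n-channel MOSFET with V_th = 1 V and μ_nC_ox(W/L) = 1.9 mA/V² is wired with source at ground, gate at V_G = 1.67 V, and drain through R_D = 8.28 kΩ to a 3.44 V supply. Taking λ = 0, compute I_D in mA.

I_D = 0.365 mA

V_GS = V_G = 1.67 V, so V_ov = 1.67 − 1 = 0.67 V.
Assume saturation: I_D = ½ k_n V_ov² = 0.5 × 1.9 × 0.67² = 0.426 mA, giving V_DS = V_DD − I_D R_D = 3.44 − 0.426 × 8.28 = -0.091 V.
But -0.091 V < V_ov = 0.67 V, so the device is actually in triode.
In triode I_D = k_n[V_ov V_DS − ½ V_DS²] and I_D = (V_DD − V_DS)/R_D. Equating: 7.87 V_DS² − 11.54 V_DS + 3.44 = 0, giving V_DS = 0.416 V (the root below V_ov).
I_D = (3.44 − 0.416) / 8.28 = 0.365 mA.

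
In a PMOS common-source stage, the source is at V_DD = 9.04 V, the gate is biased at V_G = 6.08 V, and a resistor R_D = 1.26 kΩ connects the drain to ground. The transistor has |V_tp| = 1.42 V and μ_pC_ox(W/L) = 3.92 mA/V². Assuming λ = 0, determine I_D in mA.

I_D = 4.65 mA

V_SG = V_DD − V_G = 9.04 − 6.08 = 2.96 V, so V_ov = 2.96 − 1.42 = 1.54 V.
Assume saturation: I_D = ½ k_p V_ov² = 0.5 × 3.92 × 1.54² = 4.65 mA, giving V_SD = V_DD − I_D R_D = 9.04 − 4.65 × 1.26 = 3.18 V.
V_SD = 3.18 V ≥ V_ov = 1.54 V, confirming saturation.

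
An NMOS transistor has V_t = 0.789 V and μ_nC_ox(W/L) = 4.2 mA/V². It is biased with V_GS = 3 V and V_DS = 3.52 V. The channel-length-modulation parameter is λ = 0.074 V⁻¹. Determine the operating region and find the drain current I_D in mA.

Saturation; I_D = 12.9 mA

V_ov = V_GS − V_t = 3 − 0.789 = 2.21 V.
Since V_DS = 3.52 V ≥ V_ov = 2.21 V, the device is in saturation.
I_D = ½ k_n V_ov² (1 + λ V_DS) = 0.5 × 4.2 × 2.21² × (1 + 0.074 × 3.52) = 12.9 mA.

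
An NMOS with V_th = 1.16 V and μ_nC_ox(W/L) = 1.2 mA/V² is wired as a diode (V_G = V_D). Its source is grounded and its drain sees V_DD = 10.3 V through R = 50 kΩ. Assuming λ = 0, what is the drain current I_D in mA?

With gate tied to drain, V_GS = V_DS ≥ V_GS − V_th, so the device is in saturation.
KCL at the drain: ½ k_n (V_GS − V_th)² = (V_DD − V_GS)/R.
Let x = V_GS − 1.16. Then 30 x² + x − 9.14 = 0, giving x = 0.536 V (positive root), so V_GS = 1.7 V.
I_D = (V_DD − V_GS)/R = (10.3 − 1.7) / 50 = 0.172 mA.

I_D = 0.172 mA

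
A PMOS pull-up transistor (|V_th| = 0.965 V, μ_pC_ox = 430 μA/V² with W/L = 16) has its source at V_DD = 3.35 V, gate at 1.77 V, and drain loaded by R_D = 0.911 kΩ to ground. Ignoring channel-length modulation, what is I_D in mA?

V_SG = V_DD − V_G = 3.35 − 1.77 = 1.58 V, so V_ov = 1.58 − 0.965 = 0.615 V.
k_p = μ_pC_ox · (W/L) = 6.88 mA/V².
Assume saturation: I_D = ½ k_p V_ov² = 0.5 × 6.88 × 0.615² = 1.3 mA, giving V_SD = V_DD − I_D R_D = 3.35 − 1.3 × 0.911 = 2.16 V.
V_SD = 2.16 V ≥ V_ov = 0.615 V, confirming saturation.

I_D = 1.30 mA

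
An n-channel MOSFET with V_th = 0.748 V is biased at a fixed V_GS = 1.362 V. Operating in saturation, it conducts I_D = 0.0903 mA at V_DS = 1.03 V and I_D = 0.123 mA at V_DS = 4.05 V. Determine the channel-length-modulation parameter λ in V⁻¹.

With V_GS fixed, I_D ∝ (1 + λ V_DS) in saturation, so I_D2/I_D1 = (1 + λ V_DS2)/(1 + λ V_DS1).
0.123/0.0903 = 1.362 = (1 + 4.05 λ)/(1 + 1.03 λ).
Solving: λ (I_D1 V_DS2 − I_D2 V_DS1) = I_D2 − I_D1, so λ = (0.123 − 0.0903) / (0.0903 × 4.05 − 0.123 × 1.03) = 0.0327 / 0.239 = 0.137 V⁻¹.

λ = 0.137 V⁻¹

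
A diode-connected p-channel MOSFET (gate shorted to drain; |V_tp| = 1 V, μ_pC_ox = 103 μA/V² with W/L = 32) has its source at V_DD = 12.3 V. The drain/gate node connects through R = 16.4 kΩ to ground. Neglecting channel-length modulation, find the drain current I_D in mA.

With gate tied to drain, V_SG = V_SD ≥ V_SG − |V_tp|, so the device is in saturation.
k_p = μ_pC_ox · (W/L) = 3.296 mA/V².
KCL at the drain: ½ k_p (V_SG − |V_tp|)² = (V_DD − V_SG)/R.
Let x = V_SG − 1. Then 27 x² + x − 11.3 = 0, giving x = 0.628 V (positive root), so V_SG = 1.63 V.
I_D = (V_DD − V_SG)/R = (12.3 − 1.63) / 16.4 = 0.651 mA.

I_D = 0.651 mA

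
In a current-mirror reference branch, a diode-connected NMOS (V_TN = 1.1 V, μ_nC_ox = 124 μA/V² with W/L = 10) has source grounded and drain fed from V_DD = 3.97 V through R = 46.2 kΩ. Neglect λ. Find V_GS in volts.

V_GS = 1.40 V

With gate tied to drain, V_GS = V_DS ≥ V_GS − V_TN, so the device is in saturation.
k_n = μ_nC_ox · (W/L) = 1.24 mA/V².
KCL at the drain: ½ k_n (V_GS − V_TN)² = (V_DD − V_GS)/R.
Let x = V_GS − 1.1. Then 28.6 x² + x − 2.87 = 0, giving x = 0.3 V (positive root), so V_GS = 1.4 V.
I_D = (V_DD − V_GS)/R = (3.97 − 1.4) / 46.2 = 0.0556 mA.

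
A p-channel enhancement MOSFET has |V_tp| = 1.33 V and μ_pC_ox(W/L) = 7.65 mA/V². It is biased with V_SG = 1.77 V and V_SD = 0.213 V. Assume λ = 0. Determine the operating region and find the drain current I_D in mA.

Triode; I_D = 0.543 mA

V_ov = V_SG − |V_tp| = 1.77 − 1.33 = 0.44 V.
Since V_SD = 0.213 V < V_ov = 0.44 V, the device is in the triode region.
I_D = k_p [V_ov · V_SD − ½ V_SD²] = 7.65 × [0.44 × 0.213 − 0.5 × 0.213²] = 0.543 mA.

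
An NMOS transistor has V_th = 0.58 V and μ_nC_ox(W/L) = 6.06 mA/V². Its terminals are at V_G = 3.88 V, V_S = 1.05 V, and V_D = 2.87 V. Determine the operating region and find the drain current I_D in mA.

V_GS = V_G − V_S = 3.88 − 1.05 = 2.83 V; V_DS = V_D − V_S = 2.87 − 1.05 = 1.82 V.
V_ov = V_GS − V_th = 2.83 − 0.58 = 2.25 V.
Since V_DS = 1.82 V < V_ov = 2.25 V, the device is in the triode region.
I_D = k_n [V_ov · V_DS − ½ V_DS²] = 6.06 × [2.25 × 1.82 − 0.5 × 1.82²] = 14.8 mA.

Triode; I_D = 14.8 mA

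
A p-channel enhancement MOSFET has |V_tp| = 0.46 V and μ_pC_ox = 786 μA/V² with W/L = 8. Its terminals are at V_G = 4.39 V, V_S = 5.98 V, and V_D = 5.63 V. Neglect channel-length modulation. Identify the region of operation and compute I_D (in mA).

Triode; I_D = 2.10 mA

V_SG = V_S − V_G = 5.98 − 4.39 = 1.59 V; V_SD = V_S − V_D = 5.98 − 5.63 = 0.35 V.
k_p = μ_pC_ox · (W/L) = 6.288 mA/V².
V_ov = V_SG − |V_tp| = 1.59 − 0.46 = 1.13 V.
Since V_SD = 0.35 V < V_ov = 1.13 V, the device is in the triode region.
I_D = k_p [V_ov · V_SD − ½ V_SD²] = 6.288 × [1.13 × 0.35 − 0.5 × 0.35²] = 2.1 mA.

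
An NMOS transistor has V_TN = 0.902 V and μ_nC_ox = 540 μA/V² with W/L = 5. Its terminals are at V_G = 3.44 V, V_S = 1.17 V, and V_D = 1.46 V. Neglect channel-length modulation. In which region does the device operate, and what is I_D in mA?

Triode; I_D = 0.958 mA

V_GS = V_G − V_S = 3.44 − 1.17 = 2.27 V; V_DS = V_D − V_S = 1.46 − 1.17 = 0.29 V.
k_n = μ_nC_ox · (W/L) = 2.7 mA/V².
V_ov = V_GS − V_TN = 2.27 − 0.902 = 1.37 V.
Since V_DS = 0.29 V < V_ov = 1.37 V, the device is in the triode region.
I_D = k_n [V_ov · V_DS − ½ V_DS²] = 2.7 × [1.37 × 0.29 − 0.5 × 0.29²] = 0.958 mA.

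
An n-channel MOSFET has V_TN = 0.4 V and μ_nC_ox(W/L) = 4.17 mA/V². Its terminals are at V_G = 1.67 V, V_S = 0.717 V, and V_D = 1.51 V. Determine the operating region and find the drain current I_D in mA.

V_GS = V_G − V_S = 1.67 − 0.717 = 0.953 V; V_DS = V_D − V_S = 1.51 − 0.717 = 0.793 V.
V_ov = V_GS − V_TN = 0.953 − 0.4 = 0.553 V.
Since V_DS = 0.793 V ≥ V_ov = 0.553 V, the device is in saturation.
I_D = ½ k_n V_ov² = 0.5 × 4.17 × 0.553² = 0.638 mA.

Saturation; I_D = 0.638 mA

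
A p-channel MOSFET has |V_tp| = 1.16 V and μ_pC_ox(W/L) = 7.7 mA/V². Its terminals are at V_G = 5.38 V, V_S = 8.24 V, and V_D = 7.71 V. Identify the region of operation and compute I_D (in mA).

V_SG = V_S − V_G = 8.24 − 5.38 = 2.86 V; V_SD = V_S − V_D = 8.24 − 7.71 = 0.53 V.
V_ov = V_SG − |V_tp| = 2.86 − 1.16 = 1.7 V.
Since V_SD = 0.53 V < V_ov = 1.7 V, the device is in the triode region.
I_D = k_p [V_ov · V_SD − ½ V_SD²] = 7.7 × [1.7 × 0.53 − 0.5 × 0.53²] = 5.86 mA.

Triode; I_D = 5.86 mA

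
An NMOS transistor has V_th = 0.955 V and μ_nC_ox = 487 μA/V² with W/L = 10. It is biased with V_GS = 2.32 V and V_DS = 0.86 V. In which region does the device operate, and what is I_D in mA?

k_n = μ_nC_ox · (W/L) = 4.87 mA/V².
V_ov = V_GS − V_th = 2.32 − 0.955 = 1.36 V.
Since V_DS = 0.86 V < V_ov = 1.36 V, the device is in the triode region.
I_D = k_n [V_ov · V_DS − ½ V_DS²] = 4.87 × [1.36 × 0.86 − 0.5 × 0.86²] = 3.92 mA.

Triode; I_D = 3.92 mA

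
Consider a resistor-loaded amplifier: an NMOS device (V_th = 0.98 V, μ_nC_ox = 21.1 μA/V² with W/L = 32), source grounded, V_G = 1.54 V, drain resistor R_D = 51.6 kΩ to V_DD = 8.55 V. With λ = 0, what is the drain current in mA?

V_GS = V_G = 1.54 V, so V_ov = 1.54 − 0.98 = 0.56 V.
k_n = μ_nC_ox · (W/L) = 0.6752 mA/V².
Assume saturation: I_D = ½ k_n V_ov² = 0.5 × 0.6752 × 0.56² = 0.106 mA, giving V_DS = V_DD − I_D R_D = 8.55 − 0.106 × 51.6 = 3.09 V.
V_DS = 3.09 V ≥ V_ov = 0.56 V, confirming saturation.

I_D = 0.106 mA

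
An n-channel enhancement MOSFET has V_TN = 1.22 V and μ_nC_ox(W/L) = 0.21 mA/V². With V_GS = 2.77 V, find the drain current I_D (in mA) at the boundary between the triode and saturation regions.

I_D = 0.252 mA

At the boundary V_DS = V_ov = V_GS − V_TN = 2.77 − 1.22 = 1.55 V.
I_D = ½ k_n V_ov² = 0.5 × 0.21 × 1.55² = 0.252 mA.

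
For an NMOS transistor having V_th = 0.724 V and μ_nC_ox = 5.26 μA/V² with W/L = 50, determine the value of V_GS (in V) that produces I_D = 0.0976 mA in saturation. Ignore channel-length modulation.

V_GS = 1.59 V

k_n = μ_nC_ox · (W/L) = 0.263 mA/V².
In saturation I_D = ½ k_n (V_GS − V_th)², so V_GS − V_th = √(2 I_D / k_n) = √(2 × 0.0976 / 0.263) = 0.862 V.
V_GS = 0.724 + 0.862 = 1.59 V.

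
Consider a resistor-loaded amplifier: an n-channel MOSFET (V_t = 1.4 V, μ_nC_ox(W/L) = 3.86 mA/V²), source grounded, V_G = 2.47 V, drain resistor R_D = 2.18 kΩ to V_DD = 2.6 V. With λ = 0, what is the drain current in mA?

I_D = 1.06 mA

V_GS = V_G = 2.47 V, so V_ov = 2.47 − 1.4 = 1.07 V.
Assume saturation: I_D = ½ k_n V_ov² = 0.5 × 3.86 × 1.07² = 2.21 mA, giving V_DS = V_DD − I_D R_D = 2.6 − 2.21 × 2.18 = -2.22 V.
But -2.22 V < V_ov = 1.07 V, so the device is actually in triode.
In triode I_D = k_n[V_ov V_DS − ½ V_DS²] and I_D = (V_DD − V_DS)/R_D. Equating: 4.21 V_DS² − 10 V_DS + 2.6 = 0, giving V_DS = 0.297 V (the root below V_ov).
I_D = (2.6 − 0.297) / 2.18 = 1.06 mA.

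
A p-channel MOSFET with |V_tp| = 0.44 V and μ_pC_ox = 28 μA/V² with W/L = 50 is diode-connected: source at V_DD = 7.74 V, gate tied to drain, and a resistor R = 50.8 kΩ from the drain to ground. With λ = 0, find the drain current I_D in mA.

With gate tied to drain, V_SG = V_SD ≥ V_SG − |V_tp|, so the device is in saturation.
k_p = μ_pC_ox · (W/L) = 1.4 mA/V².
KCL at the drain: ½ k_p (V_SG − |V_tp|)² = (V_DD − V_SG)/R.
Let x = V_SG − 0.44. Then 35.6 x² + x − 7.3 = 0, giving x = 0.439 V (positive root), so V_SG = 0.879 V.
I_D = (V_DD − V_SG)/R = (7.74 − 0.879) / 50.8 = 0.135 mA.

I_D = 0.135 mA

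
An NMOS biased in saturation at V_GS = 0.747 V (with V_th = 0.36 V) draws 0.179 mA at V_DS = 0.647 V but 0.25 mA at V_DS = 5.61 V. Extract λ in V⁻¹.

λ = 0.0843 V⁻¹

With V_GS fixed, I_D ∝ (1 + λ V_DS) in saturation, so I_D2/I_D1 = (1 + λ V_DS2)/(1 + λ V_DS1).
0.25/0.179 = 1.397 = (1 + 5.61 λ)/(1 + 0.647 λ).
Solving: λ (I_D1 V_DS2 − I_D2 V_DS1) = I_D2 − I_D1, so λ = (0.25 − 0.179) / (0.179 × 5.61 − 0.25 × 0.647) = 0.071 / 0.842 = 0.0843 V⁻¹.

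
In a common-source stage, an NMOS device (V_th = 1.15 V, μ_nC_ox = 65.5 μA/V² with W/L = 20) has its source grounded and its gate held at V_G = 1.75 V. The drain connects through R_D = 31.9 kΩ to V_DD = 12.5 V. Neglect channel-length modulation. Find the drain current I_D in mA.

V_GS = V_G = 1.75 V, so V_ov = 1.75 − 1.15 = 0.6 V.
k_n = μ_nC_ox · (W/L) = 1.31 mA/V².
Assume saturation: I_D = ½ k_n V_ov² = 0.5 × 1.31 × 0.6² = 0.236 mA, giving V_DS = V_DD − I_D R_D = 12.5 − 0.236 × 31.9 = 4.98 V.
V_DS = 4.98 V ≥ V_ov = 0.6 V, confirming saturation.

I_D = 0.236 mA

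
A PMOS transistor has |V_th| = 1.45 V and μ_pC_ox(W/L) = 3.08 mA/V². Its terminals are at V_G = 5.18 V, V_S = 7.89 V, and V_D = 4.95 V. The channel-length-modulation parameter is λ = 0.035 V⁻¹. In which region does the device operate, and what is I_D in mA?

Saturation; I_D = 2.70 mA

V_SG = V_S − V_G = 7.89 − 5.18 = 2.71 V; V_SD = V_S − V_D = 7.89 − 4.95 = 2.94 V.
V_ov = V_SG − |V_th| = 2.71 − 1.45 = 1.26 V.
Since V_SD = 2.94 V ≥ V_ov = 1.26 V, the device is in saturation.
I_D = ½ k_p V_ov² (1 + λ V_SD) = 0.5 × 3.08 × 1.26² × (1 + 0.035 × 2.94) = 2.7 mA.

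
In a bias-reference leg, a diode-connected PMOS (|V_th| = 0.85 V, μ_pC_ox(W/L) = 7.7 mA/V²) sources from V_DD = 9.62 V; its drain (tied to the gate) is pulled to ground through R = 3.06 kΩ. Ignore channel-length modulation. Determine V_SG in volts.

V_SG = 1.67 V

With gate tied to drain, V_SG = V_SD ≥ V_SG − |V_th|, so the device is in saturation.
KCL at the drain: ½ k_p (V_SG − |V_th|)² = (V_DD − V_SG)/R.
Let x = V_SG − 0.85. Then 11.8 x² + x − 8.77 = 0, giving x = 0.821 V (positive root), so V_SG = 1.67 V.
I_D = (V_DD − V_SG)/R = (9.62 − 1.67) / 3.06 = 2.6 mA.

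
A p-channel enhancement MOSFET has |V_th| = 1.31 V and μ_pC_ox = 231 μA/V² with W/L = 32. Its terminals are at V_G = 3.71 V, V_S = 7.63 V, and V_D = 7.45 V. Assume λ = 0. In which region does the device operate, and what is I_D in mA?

Triode; I_D = 3.35 mA

V_SG = V_S − V_G = 7.63 − 3.71 = 3.92 V; V_SD = V_S − V_D = 7.63 − 7.45 = 0.18 V.
k_p = μ_pC_ox · (W/L) = 7.392 mA/V².
V_ov = V_SG − |V_th| = 3.92 − 1.31 = 2.61 V.
Since V_SD = 0.18 V < V_ov = 2.61 V, the device is in the triode region.
I_D = k_p [V_ov · V_SD − ½ V_SD²] = 7.392 × [2.61 × 0.18 − 0.5 × 0.18²] = 3.35 mA.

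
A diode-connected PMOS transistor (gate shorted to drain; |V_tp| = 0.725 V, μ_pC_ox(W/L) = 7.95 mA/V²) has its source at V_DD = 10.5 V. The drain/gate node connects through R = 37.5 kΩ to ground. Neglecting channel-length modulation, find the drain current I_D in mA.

With gate tied to drain, V_SG = V_SD ≥ V_SG − |V_tp|, so the device is in saturation.
KCL at the drain: ½ k_p (V_SG − |V_tp|)² = (V_DD − V_SG)/R.
Let x = V_SG − 0.725. Then 149 x² + x − 9.775 = 0, giving x = 0.253 V (positive root), so V_SG = 0.978 V.
I_D = (V_DD − V_SG)/R = (10.5 − 0.978) / 37.5 = 0.254 mA.

I_D = 0.254 mA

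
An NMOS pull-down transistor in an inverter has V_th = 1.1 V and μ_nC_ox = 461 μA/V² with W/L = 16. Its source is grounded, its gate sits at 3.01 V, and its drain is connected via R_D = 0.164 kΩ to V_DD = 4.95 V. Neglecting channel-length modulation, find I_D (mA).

I_D = 13.5 mA

V_GS = V_G = 3.01 V, so V_ov = 3.01 − 1.1 = 1.91 V.
k_n = μ_nC_ox · (W/L) = 7.376 mA/V².
Assume saturation: I_D = ½ k_n V_ov² = 0.5 × 7.376 × 1.91² = 13.5 mA, giving V_DS = V_DD − I_D R_D = 4.95 − 13.5 × 0.164 = 2.74 V.
V_DS = 2.74 V ≥ V_ov = 1.91 V, confirming saturation.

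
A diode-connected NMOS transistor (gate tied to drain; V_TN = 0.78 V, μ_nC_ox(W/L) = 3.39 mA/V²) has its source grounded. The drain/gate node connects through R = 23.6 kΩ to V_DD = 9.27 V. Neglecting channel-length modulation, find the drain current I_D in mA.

I_D = 0.341 mA

With gate tied to drain, V_GS = V_DS ≥ V_GS − V_TN, so the device is in saturation.
KCL at the drain: ½ k_n (V_GS − V_TN)² = (V_DD − V_GS)/R.
Let x = V_GS − 0.78. Then 40 x² + x − 8.49 = 0, giving x = 0.448 V (positive root), so V_GS = 1.23 V.
I_D = (V_DD − V_GS)/R = (9.27 − 1.23) / 23.6 = 0.341 mA.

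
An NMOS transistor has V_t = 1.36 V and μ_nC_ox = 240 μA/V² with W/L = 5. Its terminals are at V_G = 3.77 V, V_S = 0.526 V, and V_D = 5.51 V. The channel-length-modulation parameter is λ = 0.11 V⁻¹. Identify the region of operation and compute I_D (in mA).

Saturation; I_D = 3.30 mA

V_GS = V_G − V_S = 3.77 − 0.526 = 3.24 V; V_DS = V_D − V_S = 5.51 − 0.526 = 4.98 V.
k_n = μ_nC_ox · (W/L) = 1.2 mA/V².
V_ov = V_GS − V_t = 3.24 − 1.36 = 1.88 V.
Since V_DS = 4.98 V ≥ V_ov = 1.88 V, the device is in saturation.
I_D = ½ k_n V_ov² (1 + λ V_DS) = 0.5 × 1.2 × 1.88² × (1 + 0.11 × 4.98) = 3.3 mA.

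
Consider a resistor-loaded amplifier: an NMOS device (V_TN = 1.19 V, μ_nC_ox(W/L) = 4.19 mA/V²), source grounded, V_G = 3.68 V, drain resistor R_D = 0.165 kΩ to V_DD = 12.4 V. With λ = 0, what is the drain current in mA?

I_D = 13.0 mA

V_GS = V_G = 3.68 V, so V_ov = 3.68 − 1.19 = 2.49 V.
Assume saturation: I_D = ½ k_n V_ov² = 0.5 × 4.19 × 2.49² = 13 mA, giving V_DS = V_DD − I_D R_D = 12.4 − 13 × 0.165 = 10.3 V.
V_DS = 10.3 V ≥ V_ov = 2.49 V, confirming saturation.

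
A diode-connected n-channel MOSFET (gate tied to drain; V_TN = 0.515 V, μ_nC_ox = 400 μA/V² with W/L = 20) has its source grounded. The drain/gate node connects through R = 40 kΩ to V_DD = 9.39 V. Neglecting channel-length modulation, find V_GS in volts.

With gate tied to drain, V_GS = V_DS ≥ V_GS − V_TN, so the device is in saturation.
k_n = μ_nC_ox · (W/L) = 8 mA/V².
KCL at the drain: ½ k_n (V_GS − V_TN)² = (V_DD − V_GS)/R.
Let x = V_GS − 0.515. Then 160 x² + x − 8.875 = 0, giving x = 0.232 V (positive root), so V_GS = 0.747 V.
I_D = (V_DD − V_GS)/R = (9.39 − 0.747) / 40 = 0.216 mA.

V_GS = 0.747 V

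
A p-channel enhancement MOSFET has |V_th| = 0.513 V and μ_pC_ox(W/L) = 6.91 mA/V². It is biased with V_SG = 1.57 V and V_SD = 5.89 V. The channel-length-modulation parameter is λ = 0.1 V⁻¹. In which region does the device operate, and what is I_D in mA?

Saturation; I_D = 6.13 mA

V_ov = V_SG − |V_th| = 1.57 − 0.513 = 1.06 V.
Since V_SD = 5.89 V ≥ V_ov = 1.06 V, the device is in saturation.
I_D = ½ k_p V_ov² (1 + λ V_SD) = 0.5 × 6.91 × 1.06² × (1 + 0.1 × 5.89) = 6.13 mA.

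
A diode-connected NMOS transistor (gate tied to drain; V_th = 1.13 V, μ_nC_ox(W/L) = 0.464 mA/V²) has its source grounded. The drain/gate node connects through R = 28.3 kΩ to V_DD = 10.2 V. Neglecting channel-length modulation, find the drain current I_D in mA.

With gate tied to drain, V_GS = V_DS ≥ V_GS − V_th, so the device is in saturation.
KCL at the drain: ½ k_n (V_GS − V_th)² = (V_DD − V_GS)/R.
Let x = V_GS − 1.13. Then 6.57 x² + x − 9.07 = 0, giving x = 1.1 V (positive root), so V_GS = 2.23 V.
I_D = (V_DD − V_GS)/R = (10.2 − 2.23) / 28.3 = 0.282 mA.

I_D = 0.282 mA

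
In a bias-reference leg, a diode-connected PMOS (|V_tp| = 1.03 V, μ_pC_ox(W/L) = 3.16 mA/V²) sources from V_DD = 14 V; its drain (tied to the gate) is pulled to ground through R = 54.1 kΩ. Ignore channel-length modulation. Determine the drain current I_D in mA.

With gate tied to drain, V_SG = V_SD ≥ V_SG − |V_tp|, so the device is in saturation.
KCL at the drain: ½ k_p (V_SG − |V_tp|)² = (V_DD − V_SG)/R.
Let x = V_SG − 1.03. Then 85.5 x² + x − 12.97 = 0, giving x = 0.384 V (positive root), so V_SG = 1.41 V.
I_D = (V_DD − V_SG)/R = (14 − 1.41) / 54.1 = 0.233 mA.

I_D = 0.233 mA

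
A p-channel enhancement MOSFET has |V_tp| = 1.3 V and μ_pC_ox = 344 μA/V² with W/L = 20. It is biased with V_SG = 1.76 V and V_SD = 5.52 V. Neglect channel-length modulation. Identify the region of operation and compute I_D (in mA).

Saturation; I_D = 0.728 mA

k_p = μ_pC_ox · (W/L) = 6.88 mA/V².
V_ov = V_SG − |V_tp| = 1.76 − 1.3 = 0.46 V.
Since V_SD = 5.52 V ≥ V_ov = 0.46 V, the device is in saturation.
I_D = ½ k_p V_ov² = 0.5 × 6.88 × 0.46² = 0.728 mA.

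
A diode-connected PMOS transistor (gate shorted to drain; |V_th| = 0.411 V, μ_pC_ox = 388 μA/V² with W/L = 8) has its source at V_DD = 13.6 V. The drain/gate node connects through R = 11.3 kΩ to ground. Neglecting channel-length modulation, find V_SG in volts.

V_SG = 1.25 V

With gate tied to drain, V_SG = V_SD ≥ V_SG − |V_th|, so the device is in saturation.
k_p = μ_pC_ox · (W/L) = 3.104 mA/V².
KCL at the drain: ½ k_p (V_SG − |V_th|)² = (V_DD − V_SG)/R.
Let x = V_SG − 0.411. Then 17.5 x² + x − 13.19 = 0, giving x = 0.839 V (positive root), so V_SG = 1.25 V.
I_D = (V_DD − V_SG)/R = (13.6 − 1.25) / 11.3 = 1.09 mA.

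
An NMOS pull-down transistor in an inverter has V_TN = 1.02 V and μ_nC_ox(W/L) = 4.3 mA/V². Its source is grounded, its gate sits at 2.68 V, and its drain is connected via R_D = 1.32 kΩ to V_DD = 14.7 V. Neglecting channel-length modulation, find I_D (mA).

V_GS = V_G = 2.68 V, so V_ov = 2.68 − 1.02 = 1.66 V.
Assume saturation: I_D = ½ k_n V_ov² = 0.5 × 4.3 × 1.66² = 5.92 mA, giving V_DS = V_DD − I_D R_D = 14.7 − 5.92 × 1.32 = 6.88 V.
V_DS = 6.88 V ≥ V_ov = 1.66 V, confirming saturation.

I_D = 5.92 mA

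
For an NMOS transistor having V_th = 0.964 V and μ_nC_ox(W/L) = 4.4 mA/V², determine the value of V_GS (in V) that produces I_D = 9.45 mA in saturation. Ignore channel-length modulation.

V_GS = 3.04 V

In saturation I_D = ½ k_n (V_GS − V_th)², so V_GS − V_th = √(2 I_D / k_n) = √(2 × 9.45 / 4.4) = 2.07 V.
V_GS = 0.964 + 2.07 = 3.04 V.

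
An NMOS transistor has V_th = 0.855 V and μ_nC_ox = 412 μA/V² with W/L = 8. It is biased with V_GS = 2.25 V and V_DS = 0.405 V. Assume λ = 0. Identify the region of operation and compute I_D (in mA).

k_n = μ_nC_ox · (W/L) = 3.296 mA/V².
V_ov = V_GS − V_th = 2.25 − 0.855 = 1.4 V.
Since V_DS = 0.405 V < V_ov = 1.4 V, the device is in the triode region.
I_D = k_n [V_ov · V_DS − ½ V_DS²] = 3.296 × [1.4 × 0.405 − 0.5 × 0.405²] = 1.59 mA.

Triode; I_D = 1.59 mA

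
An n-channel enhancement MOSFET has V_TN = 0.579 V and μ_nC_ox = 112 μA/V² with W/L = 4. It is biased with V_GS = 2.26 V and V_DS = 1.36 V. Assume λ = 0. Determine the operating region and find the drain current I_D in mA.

Triode; I_D = 0.610 mA

k_n = μ_nC_ox · (W/L) = 0.448 mA/V².
V_ov = V_GS − V_TN = 2.26 − 0.579 = 1.68 V.
Since V_DS = 1.36 V < V_ov = 1.68 V, the device is in the triode region.
I_D = k_n [V_ov · V_DS − ½ V_DS²] = 0.448 × [1.68 × 1.36 − 0.5 × 1.36²] = 0.61 mA.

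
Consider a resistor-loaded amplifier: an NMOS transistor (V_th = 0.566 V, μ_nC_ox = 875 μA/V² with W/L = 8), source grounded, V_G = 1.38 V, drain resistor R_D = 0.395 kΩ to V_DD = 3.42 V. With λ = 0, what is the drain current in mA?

I_D = 2.32 mA

V_GS = V_G = 1.38 V, so V_ov = 1.38 − 0.566 = 0.814 V.
k_n = μ_nC_ox · (W/L) = 7 mA/V².
Assume saturation: I_D = ½ k_n V_ov² = 0.5 × 7 × 0.814² = 2.32 mA, giving V_DS = V_DD − I_D R_D = 3.42 − 2.32 × 0.395 = 2.5 V.
V_DS = 2.5 V ≥ V_ov = 0.814 V, confirming saturation.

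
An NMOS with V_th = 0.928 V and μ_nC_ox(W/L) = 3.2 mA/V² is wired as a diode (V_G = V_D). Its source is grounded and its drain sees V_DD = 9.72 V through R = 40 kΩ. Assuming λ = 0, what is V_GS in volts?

With gate tied to drain, V_GS = V_DS ≥ V_GS − V_th, so the device is in saturation.
KCL at the drain: ½ k_n (V_GS − V_th)² = (V_DD − V_GS)/R.
Let x = V_GS − 0.928. Then 64 x² + x − 8.792 = 0, giving x = 0.363 V (positive root), so V_GS = 1.29 V.
I_D = (V_DD − V_GS)/R = (9.72 − 1.29) / 40 = 0.211 mA.

V_GS = 1.29 V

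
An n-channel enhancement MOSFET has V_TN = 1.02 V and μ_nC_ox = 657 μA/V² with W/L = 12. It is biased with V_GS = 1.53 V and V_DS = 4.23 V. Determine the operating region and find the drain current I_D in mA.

k_n = μ_nC_ox · (W/L) = 7.884 mA/V².
V_ov = V_GS − V_TN = 1.53 − 1.02 = 0.51 V.
Since V_DS = 4.23 V ≥ V_ov = 0.51 V, the device is in saturation.
I_D = ½ k_n V_ov² = 0.5 × 7.884 × 0.51² = 1.03 mA.

Saturation; I_D = 1.03 mA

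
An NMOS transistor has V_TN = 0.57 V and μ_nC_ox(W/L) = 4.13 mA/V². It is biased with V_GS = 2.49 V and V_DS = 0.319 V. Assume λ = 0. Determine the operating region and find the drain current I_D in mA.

Triode; I_D = 2.32 mA

V_ov = V_GS − V_TN = 2.49 − 0.57 = 1.92 V.
Since V_DS = 0.319 V < V_ov = 1.92 V, the device is in the triode region.
I_D = k_n [V_ov · V_DS − ½ V_DS²] = 4.13 × [1.92 × 0.319 − 0.5 × 0.319²] = 2.32 mA.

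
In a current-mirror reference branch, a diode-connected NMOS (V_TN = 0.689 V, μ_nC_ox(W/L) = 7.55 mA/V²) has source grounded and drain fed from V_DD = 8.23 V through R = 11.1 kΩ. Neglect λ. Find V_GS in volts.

With gate tied to drain, V_GS = V_DS ≥ V_GS − V_TN, so the device is in saturation.
KCL at the drain: ½ k_n (V_GS − V_TN)² = (V_DD − V_GS)/R.
Let x = V_GS − 0.689. Then 41.9 x² + x − 7.541 = 0, giving x = 0.412 V (positive root), so V_GS = 1.1 V.
I_D = (V_DD − V_GS)/R = (8.23 − 1.1) / 11.1 = 0.642 mA.

V_GS = 1.10 V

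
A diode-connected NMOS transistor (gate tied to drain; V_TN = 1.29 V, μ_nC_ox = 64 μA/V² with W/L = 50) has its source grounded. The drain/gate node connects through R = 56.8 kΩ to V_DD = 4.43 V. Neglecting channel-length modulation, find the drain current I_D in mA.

I_D = 0.0521 mA

With gate tied to drain, V_GS = V_DS ≥ V_GS − V_TN, so the device is in saturation.
k_n = μ_nC_ox · (W/L) = 3.2 mA/V².
KCL at the drain: ½ k_n (V_GS − V_TN)² = (V_DD − V_GS)/R.
Let x = V_GS − 1.29. Then 90.9 x² + x − 3.14 = 0, giving x = 0.18 V (positive root), so V_GS = 1.47 V.
I_D = (V_DD − V_GS)/R = (4.43 − 1.47) / 56.8 = 0.0521 mA.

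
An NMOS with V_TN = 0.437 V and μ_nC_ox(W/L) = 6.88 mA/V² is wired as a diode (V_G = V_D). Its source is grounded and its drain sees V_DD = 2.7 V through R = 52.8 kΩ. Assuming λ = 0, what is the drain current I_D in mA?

With gate tied to drain, V_GS = V_DS ≥ V_GS − V_TN, so the device is in saturation.
KCL at the drain: ½ k_n (V_GS − V_TN)² = (V_DD − V_GS)/R.
Let x = V_GS − 0.437. Then 182 x² + x − 2.263 = 0, giving x = 0.109 V (positive root), so V_GS = 0.546 V.
I_D = (V_DD − V_GS)/R = (2.7 − 0.546) / 52.8 = 0.0408 mA.

I_D = 0.0408 mA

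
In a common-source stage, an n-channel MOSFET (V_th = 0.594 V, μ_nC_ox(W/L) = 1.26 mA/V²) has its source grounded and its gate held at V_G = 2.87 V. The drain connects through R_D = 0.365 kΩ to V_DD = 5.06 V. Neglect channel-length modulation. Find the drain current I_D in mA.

V_GS = V_G = 2.87 V, so V_ov = 2.87 − 0.594 = 2.28 V.
Assume saturation: I_D = ½ k_n V_ov² = 0.5 × 1.26 × 2.28² = 3.26 mA, giving V_DS = V_DD − I_D R_D = 5.06 − 3.26 × 0.365 = 3.87 V.
V_DS = 3.87 V ≥ V_ov = 2.28 V, confirming saturation.

I_D = 3.26 mA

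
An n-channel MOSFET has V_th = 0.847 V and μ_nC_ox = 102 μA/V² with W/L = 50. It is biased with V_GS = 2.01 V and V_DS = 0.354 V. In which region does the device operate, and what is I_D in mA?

k_n = μ_nC_ox · (W/L) = 5.1 mA/V².
V_ov = V_GS − V_th = 2.01 − 0.847 = 1.16 V.
Since V_DS = 0.354 V < V_ov = 1.16 V, the device is in the triode region.
I_D = k_n [V_ov · V_DS − ½ V_DS²] = 5.1 × [1.16 × 0.354 − 0.5 × 0.354²] = 1.78 mA.

Triode; I_D = 1.78 mA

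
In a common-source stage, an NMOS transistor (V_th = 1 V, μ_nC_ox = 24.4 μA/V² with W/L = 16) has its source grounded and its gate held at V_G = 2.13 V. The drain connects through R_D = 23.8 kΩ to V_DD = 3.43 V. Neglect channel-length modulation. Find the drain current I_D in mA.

I_D = 0.130 mA

V_GS = V_G = 2.13 V, so V_ov = 2.13 − 1 = 1.13 V.
k_n = μ_nC_ox · (W/L) = 0.3904 mA/V².
Assume saturation: I_D = ½ k_n V_ov² = 0.5 × 0.3904 × 1.13² = 0.249 mA, giving V_DS = V_DD − I_D R_D = 3.43 − 0.249 × 23.8 = -2.5 V.
But -2.5 V < V_ov = 1.13 V, so the device is actually in triode.
In triode I_D = k_n[V_ov V_DS − ½ V_DS²] and I_D = (V_DD − V_DS)/R_D. Equating: 4.65 V_DS² − 11.5 V_DS + 3.43 = 0, giving V_DS = 0.347 V (the root below V_ov).
I_D = (3.43 − 0.347) / 23.8 = 0.13 mA.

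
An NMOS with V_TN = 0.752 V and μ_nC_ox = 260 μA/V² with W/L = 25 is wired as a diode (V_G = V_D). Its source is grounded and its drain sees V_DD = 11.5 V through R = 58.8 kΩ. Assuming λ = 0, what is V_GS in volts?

With gate tied to drain, V_GS = V_DS ≥ V_GS − V_TN, so the device is in saturation.
k_n = μ_nC_ox · (W/L) = 6.5 mA/V².
KCL at the drain: ½ k_n (V_GS − V_TN)² = (V_DD − V_GS)/R.
Let x = V_GS − 0.752. Then 191 x² + x − 10.75 = 0, giving x = 0.235 V (positive root), so V_GS = 0.987 V.
I_D = (V_DD − V_GS)/R = (11.5 − 0.987) / 58.8 = 0.179 mA.

V_GS = 0.987 V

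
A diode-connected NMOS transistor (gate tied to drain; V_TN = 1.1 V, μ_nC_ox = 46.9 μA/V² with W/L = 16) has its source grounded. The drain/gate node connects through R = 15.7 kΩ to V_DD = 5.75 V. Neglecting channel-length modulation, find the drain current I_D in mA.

I_D = 0.245 mA

With gate tied to drain, V_GS = V_DS ≥ V_GS − V_TN, so the device is in saturation.
k_n = μ_nC_ox · (W/L) = 0.7504 mA/V².
KCL at the drain: ½ k_n (V_GS − V_TN)² = (V_DD − V_GS)/R.
Let x = V_GS − 1.1. Then 5.89 x² + x − 4.65 = 0, giving x = 0.808 V (positive root), so V_GS = 1.91 V.
I_D = (V_DD − V_GS)/R = (5.75 − 1.91) / 15.7 = 0.245 mA.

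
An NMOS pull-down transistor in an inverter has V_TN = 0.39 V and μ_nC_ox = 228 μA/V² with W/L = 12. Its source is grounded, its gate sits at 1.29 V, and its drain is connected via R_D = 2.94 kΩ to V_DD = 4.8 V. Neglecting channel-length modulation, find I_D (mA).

V_GS = V_G = 1.29 V, so V_ov = 1.29 − 0.39 = 0.9 V.
k_n = μ_nC_ox · (W/L) = 2.736 mA/V².
Assume saturation: I_D = ½ k_n V_ov² = 0.5 × 2.736 × 0.9² = 1.11 mA, giving V_DS = V_DD − I_D R_D = 4.8 − 1.11 × 2.94 = 1.54 V.
V_DS = 1.54 V ≥ V_ov = 0.9 V, confirming saturation.

I_D = 1.11 mA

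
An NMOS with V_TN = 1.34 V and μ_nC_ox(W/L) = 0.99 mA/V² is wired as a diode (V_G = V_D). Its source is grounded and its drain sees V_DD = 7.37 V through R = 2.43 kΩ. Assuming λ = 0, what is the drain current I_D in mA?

With gate tied to drain, V_GS = V_DS ≥ V_GS − V_TN, so the device is in saturation.
KCL at the drain: ½ k_n (V_GS − V_TN)² = (V_DD − V_GS)/R.
Let x = V_GS − 1.34. Then 1.2 x² + x − 6.03 = 0, giving x = 1.86 V (positive root), so V_GS = 3.2 V.
I_D = (V_DD − V_GS)/R = (7.37 − 3.2) / 2.43 = 1.72 mA.

I_D = 1.72 mA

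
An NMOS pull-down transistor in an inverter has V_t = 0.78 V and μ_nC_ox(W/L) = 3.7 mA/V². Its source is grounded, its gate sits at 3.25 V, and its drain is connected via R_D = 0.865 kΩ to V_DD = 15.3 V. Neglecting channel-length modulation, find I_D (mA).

V_GS = V_G = 3.25 V, so V_ov = 3.25 − 0.78 = 2.47 V.
Assume saturation: I_D = ½ k_n V_ov² = 0.5 × 3.7 × 2.47² = 11.3 mA, giving V_DS = V_DD − I_D R_D = 15.3 − 11.3 × 0.865 = 5.54 V.
V_DS = 5.54 V ≥ V_ov = 2.47 V, confirming saturation.

I_D = 11.3 mA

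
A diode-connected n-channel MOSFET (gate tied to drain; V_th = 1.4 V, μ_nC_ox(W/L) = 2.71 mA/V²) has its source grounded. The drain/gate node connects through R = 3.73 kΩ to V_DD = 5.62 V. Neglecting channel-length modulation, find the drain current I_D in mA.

With gate tied to drain, V_GS = V_DS ≥ V_GS − V_th, so the device is in saturation.
KCL at the drain: ½ k_n (V_GS − V_th)² = (V_DD − V_GS)/R.
Let x = V_GS − 1.4. Then 5.05 x² + x − 4.22 = 0, giving x = 0.82 V (positive root), so V_GS = 2.22 V.
I_D = (V_DD − V_GS)/R = (5.62 − 2.22) / 3.73 = 0.911 mA.

I_D = 0.911 mA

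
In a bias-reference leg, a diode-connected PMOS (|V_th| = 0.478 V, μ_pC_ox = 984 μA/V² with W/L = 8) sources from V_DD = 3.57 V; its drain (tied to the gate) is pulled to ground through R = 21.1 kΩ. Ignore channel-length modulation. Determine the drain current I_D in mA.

I_D = 0.138 mA

With gate tied to drain, V_SG = V_SD ≥ V_SG − |V_th|, so the device is in saturation.
k_p = μ_pC_ox · (W/L) = 7.872 mA/V².
KCL at the drain: ½ k_p (V_SG − |V_th|)² = (V_DD − V_SG)/R.
Let x = V_SG − 0.478. Then 83 x² + x − 3.092 = 0, giving x = 0.187 V (positive root), so V_SG = 0.665 V.
I_D = (V_DD − V_SG)/R = (3.57 − 0.665) / 21.1 = 0.138 mA.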